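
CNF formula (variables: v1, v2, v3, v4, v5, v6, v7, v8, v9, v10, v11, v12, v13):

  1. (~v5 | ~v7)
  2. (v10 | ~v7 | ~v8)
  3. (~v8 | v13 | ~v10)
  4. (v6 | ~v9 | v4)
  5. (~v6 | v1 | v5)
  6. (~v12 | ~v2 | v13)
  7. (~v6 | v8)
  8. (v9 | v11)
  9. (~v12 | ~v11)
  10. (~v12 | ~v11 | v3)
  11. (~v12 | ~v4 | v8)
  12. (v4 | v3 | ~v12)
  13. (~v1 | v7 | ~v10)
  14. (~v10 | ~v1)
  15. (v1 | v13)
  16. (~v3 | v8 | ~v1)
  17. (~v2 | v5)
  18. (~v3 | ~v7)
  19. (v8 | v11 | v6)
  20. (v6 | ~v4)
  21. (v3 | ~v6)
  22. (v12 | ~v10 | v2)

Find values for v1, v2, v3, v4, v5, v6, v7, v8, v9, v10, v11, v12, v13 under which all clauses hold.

v1=F, v2=F, v3=T, v4=F, v5=T, v6=F, v7=F, v8=T, v9=F, v10=F, v11=T, v12=F, v13=T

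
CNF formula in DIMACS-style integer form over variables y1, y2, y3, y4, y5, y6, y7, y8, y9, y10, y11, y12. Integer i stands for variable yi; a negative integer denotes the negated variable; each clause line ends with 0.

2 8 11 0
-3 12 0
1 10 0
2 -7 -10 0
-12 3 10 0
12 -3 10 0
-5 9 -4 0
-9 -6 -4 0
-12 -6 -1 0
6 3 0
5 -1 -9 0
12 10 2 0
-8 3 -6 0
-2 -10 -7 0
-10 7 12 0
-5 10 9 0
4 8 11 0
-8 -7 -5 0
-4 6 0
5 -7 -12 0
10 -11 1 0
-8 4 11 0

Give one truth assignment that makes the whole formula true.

y1 = True, y2 = False, y3 = True, y4 = False, y5 = False, y6 = False, y7 = False, y8 = True, y9 = False, y10 = False, y11 = True, y12 = True

Check each clause:
  1. (y8 || y2 || y11) — y8 is true.
  2. (y12 || !y3) — y12 is true.
  3. (y10 || y1) — y1 is true.
  4. (!y10 || y2 || !y7) — !y7 is true.
  5. (!y12 || y3 || y10) — y3 is true.
  6. (!y3 || y10 || y12) — y12 is true.
  7. (y9 || !y5 || !y4) — !y5 is true.
  8. (!y4 || !y9 || !y6) — !y6 is true.
  9. (!y6 || !y1 || !y12) — !y6 is true.
  10. (y3 || y6) — y3 is true.
  11. (!y9 || y5 || !y1) — !y9 is true.
  12. (y2 || y10 || y12) — y12 is true.
  13. (!y6 || !y8 || y3) — !y6 is true.
  14. (!y10 || !y7 || !y2) — !y7 is true.
  15. (y12 || y7 || !y10) — y12 is true.
  16. (y9 || !y5 || y10) — !y5 is true.
  17. (y8 || y11 || y4) — y8 is true.
  18. (!y7 || !y5 || !y8) — !y7 is true.
  19. (y6 || !y4) — !y4 is true.
  20. (!y7 || y5 || !y12) — !y7 is true.
  21. (y1 || !y11 || y10) — y1 is true.
  22. (y4 || y11 || !y8) — y11 is true.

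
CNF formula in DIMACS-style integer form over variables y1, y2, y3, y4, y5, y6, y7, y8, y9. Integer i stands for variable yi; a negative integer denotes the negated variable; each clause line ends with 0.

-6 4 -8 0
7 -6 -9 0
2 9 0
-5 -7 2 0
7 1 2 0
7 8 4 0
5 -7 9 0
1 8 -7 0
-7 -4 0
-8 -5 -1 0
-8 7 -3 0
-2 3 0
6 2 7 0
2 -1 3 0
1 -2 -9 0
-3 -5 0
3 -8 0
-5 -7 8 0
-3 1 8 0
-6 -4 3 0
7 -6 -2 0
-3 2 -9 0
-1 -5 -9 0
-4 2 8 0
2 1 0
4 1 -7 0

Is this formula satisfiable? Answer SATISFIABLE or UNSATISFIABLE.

SATISFIABLE

Branch on y1: take y1 = True.
Branch on y2: take y2 = True.
  then y3 is forced to True.
  then y5 is forced to False.
Set y4 = False and propagate.
The remaining clauses are satisfied by y6 = False, y7 = True, y8 = True, y9 = True.
So y1 = T, y2 = T, y3 = T, y4 = F, y5 = F, y6 = F, y7 = T, y8 = T, y9 = T is a satisfying assignment.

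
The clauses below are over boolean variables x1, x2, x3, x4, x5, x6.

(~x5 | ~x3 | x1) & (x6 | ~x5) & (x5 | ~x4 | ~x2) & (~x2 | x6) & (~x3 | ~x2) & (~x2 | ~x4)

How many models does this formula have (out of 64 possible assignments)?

26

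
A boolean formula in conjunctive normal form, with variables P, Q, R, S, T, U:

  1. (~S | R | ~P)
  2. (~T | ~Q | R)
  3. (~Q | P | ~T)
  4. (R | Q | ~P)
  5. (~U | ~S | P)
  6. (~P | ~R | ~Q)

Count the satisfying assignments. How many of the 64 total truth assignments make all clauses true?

Split on P, then Q.
  P=T, Q=T: remaining (R,S,T,U) ∈ {(F,F,F,F); (F,F,F,T)} — 2.
  P=T, Q=F: forces R=T; S, T, U free → 2^3 = 8.
  P=F, Q=T: R free; 3 ways for (S,T,U) × 2^1 = 6.
  P=F, Q=F: R, T free; 3 ways for (S,U) × 2^2 = 12.
Total: 2 + 8 + 6 + 12 = 28.

28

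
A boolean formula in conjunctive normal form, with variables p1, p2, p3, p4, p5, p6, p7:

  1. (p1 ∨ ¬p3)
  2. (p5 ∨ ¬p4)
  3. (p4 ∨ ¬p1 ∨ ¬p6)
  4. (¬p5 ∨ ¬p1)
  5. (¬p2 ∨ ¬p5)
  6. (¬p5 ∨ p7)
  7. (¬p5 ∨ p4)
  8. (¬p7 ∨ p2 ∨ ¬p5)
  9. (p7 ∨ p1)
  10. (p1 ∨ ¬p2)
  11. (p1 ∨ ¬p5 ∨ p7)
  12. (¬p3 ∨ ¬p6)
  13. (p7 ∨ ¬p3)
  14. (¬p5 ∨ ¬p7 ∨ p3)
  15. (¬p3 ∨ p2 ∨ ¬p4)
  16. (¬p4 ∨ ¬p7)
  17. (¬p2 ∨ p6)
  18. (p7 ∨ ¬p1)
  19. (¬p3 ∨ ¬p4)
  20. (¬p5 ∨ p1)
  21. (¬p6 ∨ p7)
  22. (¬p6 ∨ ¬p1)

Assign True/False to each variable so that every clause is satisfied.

p1 = True, p2 = False, p3 = True, p4 = False, p5 = False, p6 = False, p7 = True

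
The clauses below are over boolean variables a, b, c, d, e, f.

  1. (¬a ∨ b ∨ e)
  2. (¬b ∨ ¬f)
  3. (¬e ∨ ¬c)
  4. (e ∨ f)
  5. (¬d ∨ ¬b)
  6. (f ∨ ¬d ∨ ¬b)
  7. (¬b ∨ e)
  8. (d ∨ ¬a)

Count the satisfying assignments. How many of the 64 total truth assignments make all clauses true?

11

Split on b, then e.
  b=T, e=T: remaining (a,c,d,f) ∈ {(F,F,F,F)} — 1.
  b=T, e=F: a clause becomes empty — 0.
  b=F, e=T: f free; 3 ways for (a,c,d) × 2^1 = 6.
  b=F, e=F: remaining (a,c,d,f) ∈ {(F,F,F,T); (F,F,T,T); (F,T,F,T); (F,T,T,T)} — 4.
Total: 1 + 0 + 6 + 4 = 11.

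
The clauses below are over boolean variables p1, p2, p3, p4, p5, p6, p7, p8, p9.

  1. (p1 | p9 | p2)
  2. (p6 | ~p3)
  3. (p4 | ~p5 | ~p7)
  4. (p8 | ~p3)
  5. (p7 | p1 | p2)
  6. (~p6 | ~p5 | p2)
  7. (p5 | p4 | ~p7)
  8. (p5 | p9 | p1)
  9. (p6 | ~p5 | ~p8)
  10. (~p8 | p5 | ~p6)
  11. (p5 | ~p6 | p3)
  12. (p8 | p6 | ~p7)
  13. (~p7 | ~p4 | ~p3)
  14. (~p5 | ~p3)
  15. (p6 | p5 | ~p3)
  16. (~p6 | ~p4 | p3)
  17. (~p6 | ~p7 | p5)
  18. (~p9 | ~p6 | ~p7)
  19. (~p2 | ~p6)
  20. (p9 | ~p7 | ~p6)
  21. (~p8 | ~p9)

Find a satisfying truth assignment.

Pure literal: p1 appears only positively; assign p1 = True.
Try p2 = False.
Set p3 = False and propagate.
Branch on p4: take p4 = False.
The remaining clauses are satisfied by p5 = False, p6 = False, p7 = False, p8 = True, p9 = False.

p1 = 1, p2 = 0, p3 = 0, p4 = 0, p5 = 0, p6 = 0, p7 = 0, p8 = 1, p9 = 0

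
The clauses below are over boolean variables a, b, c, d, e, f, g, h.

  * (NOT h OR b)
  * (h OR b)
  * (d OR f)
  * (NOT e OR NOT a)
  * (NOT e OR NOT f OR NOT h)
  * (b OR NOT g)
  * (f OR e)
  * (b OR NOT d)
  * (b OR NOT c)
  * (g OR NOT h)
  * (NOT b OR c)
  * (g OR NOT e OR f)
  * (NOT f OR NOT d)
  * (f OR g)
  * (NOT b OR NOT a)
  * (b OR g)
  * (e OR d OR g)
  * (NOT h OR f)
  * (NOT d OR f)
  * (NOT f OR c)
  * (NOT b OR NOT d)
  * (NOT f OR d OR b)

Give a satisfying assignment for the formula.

a=F, b=T, c=T, d=F, e=F, f=T, g=T, h=T

Check each clause:
  1. (NOT h OR b) — b is true.
  2. (b OR h) — h is true.
  3. (d OR f) — f is true.
  4. (NOT a OR NOT e) — NOT e is true.
  5. (NOT e OR NOT h OR NOT f) — NOT e is true.
  6. (NOT g OR b) — b is true.
  7. (f OR e) — f is true.
  8. (NOT d OR b) — b is true.
  9. (NOT c OR b) — b is true.
  10. (g OR NOT h) — g is true.
  11. (NOT b OR c) — c is true.
  12. (f OR NOT e OR g) — NOT e is true.
  13. (NOT d OR NOT f) — NOT d is true.
  14. (g OR f) — f is true.
  15. (NOT b OR NOT a) — NOT a is true.
  16. (g OR b) — b is true.
  17. (d OR e OR g) — g is true.
  18. (f OR NOT h) — f is true.
  19. (f OR NOT d) — NOT d is true.
  20. (c OR NOT f) — c is true.
  21. (NOT b OR NOT d) — NOT d is true.
  22. (NOT f OR b OR d) — b is true.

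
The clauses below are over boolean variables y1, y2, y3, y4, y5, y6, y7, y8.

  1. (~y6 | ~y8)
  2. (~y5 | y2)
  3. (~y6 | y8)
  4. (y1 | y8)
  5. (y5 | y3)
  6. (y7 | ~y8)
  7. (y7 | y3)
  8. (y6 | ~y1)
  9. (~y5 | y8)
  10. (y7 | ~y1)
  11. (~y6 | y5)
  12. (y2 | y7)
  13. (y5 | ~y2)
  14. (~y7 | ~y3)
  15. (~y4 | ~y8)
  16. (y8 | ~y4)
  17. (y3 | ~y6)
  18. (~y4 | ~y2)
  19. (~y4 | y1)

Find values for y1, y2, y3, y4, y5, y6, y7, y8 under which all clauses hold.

y1=0, y2=1, y3=0, y4=0, y5=1, y6=0, y7=1, y8=1

Pure literal: y4 appears only negated; assign y4 = False.
Set y1 = False and propagate.
  then y8 is forced to True.
  then y6 is forced to False.
  then y7 is forced to True.
  then y3 is forced to False.
  then y5 is forced to True.
  then y2 is forced to True.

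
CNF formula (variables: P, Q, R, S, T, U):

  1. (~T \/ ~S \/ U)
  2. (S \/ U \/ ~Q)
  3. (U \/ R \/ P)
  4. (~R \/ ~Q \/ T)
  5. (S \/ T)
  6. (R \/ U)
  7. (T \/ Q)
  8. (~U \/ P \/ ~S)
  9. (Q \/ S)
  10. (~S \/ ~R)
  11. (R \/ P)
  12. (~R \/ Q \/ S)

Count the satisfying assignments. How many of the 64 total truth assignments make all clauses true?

The models are:
  P=0 Q=1 R=1 S=0 T=1 U=1
  P=1 Q=0 R=0 S=1 T=1 U=1
  P=1 Q=1 R=0 S=0 T=1 U=1
  P=1 Q=1 R=0 S=1 T=0 U=1
  P=1 Q=1 R=0 S=1 T=1 U=1
  P=1 Q=1 R=1 S=0 T=1 U=1
That's 6 in total.

6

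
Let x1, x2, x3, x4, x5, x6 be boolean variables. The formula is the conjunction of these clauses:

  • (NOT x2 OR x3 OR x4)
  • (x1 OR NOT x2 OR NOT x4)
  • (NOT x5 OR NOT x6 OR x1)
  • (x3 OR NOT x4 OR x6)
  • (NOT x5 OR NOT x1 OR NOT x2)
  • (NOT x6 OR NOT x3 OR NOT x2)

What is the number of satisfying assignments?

29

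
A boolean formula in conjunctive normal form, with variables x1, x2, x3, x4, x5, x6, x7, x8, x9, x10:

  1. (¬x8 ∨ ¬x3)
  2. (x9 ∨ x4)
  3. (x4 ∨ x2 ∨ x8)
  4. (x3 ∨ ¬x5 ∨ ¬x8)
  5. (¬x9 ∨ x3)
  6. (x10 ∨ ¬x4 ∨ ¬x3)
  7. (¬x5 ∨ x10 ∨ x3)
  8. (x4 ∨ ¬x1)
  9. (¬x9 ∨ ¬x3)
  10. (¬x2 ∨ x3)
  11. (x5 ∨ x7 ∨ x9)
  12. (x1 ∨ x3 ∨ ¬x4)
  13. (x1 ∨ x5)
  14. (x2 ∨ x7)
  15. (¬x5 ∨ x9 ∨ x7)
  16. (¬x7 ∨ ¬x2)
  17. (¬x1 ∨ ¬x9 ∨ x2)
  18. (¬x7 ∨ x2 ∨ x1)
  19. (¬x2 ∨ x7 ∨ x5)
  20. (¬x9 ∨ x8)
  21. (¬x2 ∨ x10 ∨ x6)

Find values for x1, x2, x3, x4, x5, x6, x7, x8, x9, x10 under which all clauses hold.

x1 = T, x2 = F, x3 = T, x4 = T, x5 = F, x6 = F, x7 = T, x8 = F, x9 = F, x10 = T

Check each clause:
  1. (¬x8 ∨ ¬x3) — ¬x8 is true.
  2. (x9 ∨ x4) — x4 is true.
  3. (x8 ∨ x2 ∨ x4) — x4 is true.
  4. (¬x8 ∨ x3 ∨ ¬x5) — ¬x8 is true.
  5. (x3 ∨ ¬x9) — x3 is true.
  6. (¬x3 ∨ x10 ∨ ¬x4) — x10 is true.
  7. (x10 ∨ x3 ∨ ¬x5) — x3 is true.
  8. (¬x1 ∨ x4) — x4 is true.
  9. (¬x9 ∨ ¬x3) — ¬x9 is true.
  10. (x3 ∨ ¬x2) — x3 is true.
  11. (x5 ∨ x7 ∨ x9) — x7 is true.
  12. (x1 ∨ x3 ∨ ¬x4) — x1 is true.
  13. (x1 ∨ x5) — x1 is true.
  14. (x7 ∨ x2) — x7 is true.
  15. (x7 ∨ ¬x5 ∨ x9) — ¬x5 is true.
  16. (¬x7 ∨ ¬x2) — ¬x2 is true.
  17. (¬x1 ∨ x2 ∨ ¬x9) — ¬x9 is true.
  18. (x2 ∨ ¬x7 ∨ x1) — x1 is true.
  19. (x5 ∨ x7 ∨ ¬x2) — ¬x2 is true.
  20. (x8 ∨ ¬x9) — ¬x9 is true.
  21. (¬x2 ∨ x6 ∨ x10) — x10 is true.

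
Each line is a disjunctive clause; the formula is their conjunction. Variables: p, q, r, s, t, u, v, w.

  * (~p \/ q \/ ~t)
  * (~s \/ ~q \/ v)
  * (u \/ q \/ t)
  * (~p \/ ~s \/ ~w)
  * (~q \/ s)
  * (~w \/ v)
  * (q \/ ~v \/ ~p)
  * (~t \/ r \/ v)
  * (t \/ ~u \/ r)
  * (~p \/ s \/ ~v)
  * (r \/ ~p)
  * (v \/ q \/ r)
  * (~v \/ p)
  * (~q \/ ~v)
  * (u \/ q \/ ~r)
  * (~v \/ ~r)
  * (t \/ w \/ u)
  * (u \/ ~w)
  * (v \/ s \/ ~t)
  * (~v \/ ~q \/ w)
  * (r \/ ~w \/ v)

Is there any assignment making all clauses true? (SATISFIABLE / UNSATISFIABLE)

SATISFIABLE

Set p = False and propagate.
  then v is forced to False.
  then w is forced to False.
Try q = False.
  then r is forced to True.
  then u is forced to True.
Branch on s: take s = False.
  then t is forced to False.
So p=False  q=False  r=True  s=False  t=False  u=True  v=False  w=False is a satisfying assignment.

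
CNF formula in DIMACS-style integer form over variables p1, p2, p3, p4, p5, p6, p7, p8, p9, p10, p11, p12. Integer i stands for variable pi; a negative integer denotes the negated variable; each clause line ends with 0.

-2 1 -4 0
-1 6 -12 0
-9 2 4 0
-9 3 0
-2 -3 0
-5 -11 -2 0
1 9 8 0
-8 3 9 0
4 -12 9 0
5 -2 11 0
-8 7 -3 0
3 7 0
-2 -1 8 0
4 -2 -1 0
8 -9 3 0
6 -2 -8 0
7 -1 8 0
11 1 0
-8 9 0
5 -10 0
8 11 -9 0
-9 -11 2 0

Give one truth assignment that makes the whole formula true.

p1=1, p2=0, p3=0, p4=0, p5=0, p6=0, p7=1, p8=0, p9=0, p10=0, p11=1, p12=0

Pure literal: p7 appears only positively; assign p7 = True.
p10 occurs only negated in the remaining clauses — set p10 = False.
Try p1 = True.
Branch on p2: take p2 = False.
Branch on p3: take p3 = False.
  then p9 is forced to False.
  then p8 is forced to False.
For the remaining variables, p4 = False, p5 = False, p6 = False, p11 = True, p12 = False works.
Every clause has at least one true literal under this assignment.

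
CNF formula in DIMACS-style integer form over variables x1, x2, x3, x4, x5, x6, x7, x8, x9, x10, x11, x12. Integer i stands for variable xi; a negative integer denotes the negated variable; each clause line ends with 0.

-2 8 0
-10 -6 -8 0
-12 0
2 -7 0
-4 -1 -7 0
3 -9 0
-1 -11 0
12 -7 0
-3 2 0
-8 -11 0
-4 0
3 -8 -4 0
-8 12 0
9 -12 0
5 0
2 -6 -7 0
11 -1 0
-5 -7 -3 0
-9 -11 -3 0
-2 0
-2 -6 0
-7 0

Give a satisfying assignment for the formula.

The clause (NOT x12) is unit: x12 must be False.
The clause (NOT x7) is unit: x7 must be False.
Unit propagation: (NOT x4) forces x4 = False.
(NOT x8) is a unit clause, so x8 = False.
Unit propagation: (NOT x2) forces x2 = False.
Unit propagation: (NOT x3) forces x3 = False.
(NOT x9) is a unit clause, so x9 = False.
(x5) is a unit clause, so x5 = True.
Pure literal: x1 appears only negated; assign x1 = False.
x6, x10, x11 are now unconstrained; take x6 = False, x10 = False, x11 = True.

x1=F, x2=F, x3=F, x4=F, x5=T, x6=F, x7=F, x8=F, x9=F, x10=F, x11=T, x12=F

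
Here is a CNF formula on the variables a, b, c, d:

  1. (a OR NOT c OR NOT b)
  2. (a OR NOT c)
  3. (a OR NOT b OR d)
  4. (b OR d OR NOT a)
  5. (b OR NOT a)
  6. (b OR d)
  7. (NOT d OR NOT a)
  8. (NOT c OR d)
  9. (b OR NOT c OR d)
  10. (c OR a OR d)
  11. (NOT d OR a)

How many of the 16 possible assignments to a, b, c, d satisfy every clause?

1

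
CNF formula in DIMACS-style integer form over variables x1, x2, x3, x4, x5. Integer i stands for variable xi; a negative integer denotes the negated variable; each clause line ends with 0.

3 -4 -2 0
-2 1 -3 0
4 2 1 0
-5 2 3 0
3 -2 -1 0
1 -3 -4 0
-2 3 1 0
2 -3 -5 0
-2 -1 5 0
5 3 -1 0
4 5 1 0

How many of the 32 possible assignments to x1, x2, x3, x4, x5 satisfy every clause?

5

Satisfying assignments:
  x1=0 x2=0 x3=0 x4=1 x5=0
  x1=1 x2=0 x3=1 x4=0 x5=0
  x1=1 x2=0 x3=1 x4=1 x5=0
  x1=1 x2=1 x3=1 x4=0 x5=1
  x1=1 x2=1 x3=1 x4=1 x5=1
That's 5 in total.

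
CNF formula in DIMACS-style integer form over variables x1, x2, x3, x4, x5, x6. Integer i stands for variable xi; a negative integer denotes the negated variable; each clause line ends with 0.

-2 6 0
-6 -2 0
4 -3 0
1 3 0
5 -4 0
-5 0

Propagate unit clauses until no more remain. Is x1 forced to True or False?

(¬x5) stands alone — x5 = False.
From (¬x4 ∨ x5) and x5 = False: x4 = False.
(¬x3 ∨ x4): since x4 = False, the clause reduces to (¬x3). x3 = False.
(x1 ∨ x3): since x3 = False, the clause reduces to (x1). x1 = True.

True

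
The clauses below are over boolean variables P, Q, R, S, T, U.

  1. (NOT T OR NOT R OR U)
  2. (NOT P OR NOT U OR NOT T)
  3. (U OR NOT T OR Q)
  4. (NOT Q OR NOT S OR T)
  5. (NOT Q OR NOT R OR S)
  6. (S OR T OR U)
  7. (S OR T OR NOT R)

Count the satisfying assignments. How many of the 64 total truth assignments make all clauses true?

23

Case analysis on T and S:
  T=T, S=T: 6 of the 16 assignments to (P,Q,R,U) work.
  T=T, S=F: 5 of the 16 assignments to (P,Q,R,U) work.
  T=F, S=T: forces Q=F; P, R, U free → 2^3 = 8.
  T=F, S=F: remaining (P,Q,R,U) ∈ {(F,F,F,T); (F,T,F,T); (T,F,F,T); (T,T,F,T)} — 4.
Total: 6 + 5 + 8 + 4 = 23.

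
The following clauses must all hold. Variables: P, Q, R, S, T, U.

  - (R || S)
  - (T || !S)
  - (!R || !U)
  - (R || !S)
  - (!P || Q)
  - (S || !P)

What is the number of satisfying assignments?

7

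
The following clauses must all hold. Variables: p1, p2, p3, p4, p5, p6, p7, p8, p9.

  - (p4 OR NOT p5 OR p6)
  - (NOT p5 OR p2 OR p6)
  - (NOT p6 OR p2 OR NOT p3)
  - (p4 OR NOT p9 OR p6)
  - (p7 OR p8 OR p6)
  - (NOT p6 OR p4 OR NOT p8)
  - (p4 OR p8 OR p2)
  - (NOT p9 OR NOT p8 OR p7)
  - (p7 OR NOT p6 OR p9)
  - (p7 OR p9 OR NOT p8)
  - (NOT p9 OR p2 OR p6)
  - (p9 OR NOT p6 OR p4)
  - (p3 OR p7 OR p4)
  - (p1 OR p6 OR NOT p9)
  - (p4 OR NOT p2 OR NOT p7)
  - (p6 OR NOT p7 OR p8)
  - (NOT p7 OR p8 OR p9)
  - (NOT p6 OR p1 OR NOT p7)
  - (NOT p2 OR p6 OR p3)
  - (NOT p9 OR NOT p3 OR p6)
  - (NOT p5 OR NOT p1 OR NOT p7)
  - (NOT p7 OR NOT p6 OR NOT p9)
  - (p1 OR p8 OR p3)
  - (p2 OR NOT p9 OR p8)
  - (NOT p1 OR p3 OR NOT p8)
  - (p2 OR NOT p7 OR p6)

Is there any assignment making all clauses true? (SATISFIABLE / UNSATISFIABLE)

SATISFIABLE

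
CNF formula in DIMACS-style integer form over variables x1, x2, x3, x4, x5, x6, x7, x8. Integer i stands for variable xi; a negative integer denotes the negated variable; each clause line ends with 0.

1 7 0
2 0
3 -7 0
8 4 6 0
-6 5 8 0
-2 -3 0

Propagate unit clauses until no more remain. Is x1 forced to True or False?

(x2) is a unit clause: x2 = True.
From (!x2 || !x3) and x2 = True: x3 = False.
From (!x7 || x3) and x3 = False: x7 = False.
(x1 || x7) with x7 = False leaves only x1, so x1 = True.

True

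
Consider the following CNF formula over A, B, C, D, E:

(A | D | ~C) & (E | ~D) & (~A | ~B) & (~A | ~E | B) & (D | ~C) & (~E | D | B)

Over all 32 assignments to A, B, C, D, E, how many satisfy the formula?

8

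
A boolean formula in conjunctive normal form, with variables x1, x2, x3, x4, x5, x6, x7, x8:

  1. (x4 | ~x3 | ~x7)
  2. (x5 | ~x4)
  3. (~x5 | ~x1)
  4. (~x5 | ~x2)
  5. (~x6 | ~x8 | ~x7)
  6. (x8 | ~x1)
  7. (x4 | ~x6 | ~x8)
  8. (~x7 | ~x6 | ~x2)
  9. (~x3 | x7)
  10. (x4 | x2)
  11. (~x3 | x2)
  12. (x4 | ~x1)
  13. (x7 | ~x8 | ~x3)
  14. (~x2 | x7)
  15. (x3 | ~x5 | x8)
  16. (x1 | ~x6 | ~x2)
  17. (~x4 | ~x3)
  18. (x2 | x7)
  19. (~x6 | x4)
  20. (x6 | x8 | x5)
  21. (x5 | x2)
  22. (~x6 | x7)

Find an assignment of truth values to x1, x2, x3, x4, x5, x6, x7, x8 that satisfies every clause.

x1=False, x2=False, x3=False, x4=True, x5=True, x6=False, x7=True, x8=True

Check each clause:
  1. (~x7 | x4 | ~x3) — x4 is true.
  2. (x5 | ~x4) — x5 is true.
  3. (~x5 | ~x1) — ~x1 is true.
  4. (~x2 | ~x5) — ~x2 is true.
  5. (~x7 | ~x8 | ~x6) — ~x6 is true.
  6. (x8 | ~x1) — x8 is true.
  7. (~x8 | ~x6 | x4) — ~x6 is true.
  8. (~x2 | ~x7 | ~x6) — ~x6 is true.
  9. (~x3 | x7) — ~x3 is true.
  10. (x2 | x4) — x4 is true.
  11. (~x3 | x2) — ~x3 is true.
  12. (~x1 | x4) — x4 is true.
  13. (~x8 | x7 | ~x3) — ~x3 is true.
  14. (~x2 | x7) — ~x2 is true.
  15. (~x5 | x8 | x3) — x8 is true.
  16. (x1 | ~x6 | ~x2) — ~x6 is true.
  17. (~x3 | ~x4) — ~x3 is true.
  18. (x7 | x2) — x7 is true.
  19. (x4 | ~x6) — ~x6 is true.
  20. (x5 | x8 | x6) — x8 is true.
  21. (x2 | x5) — x5 is true.
  22. (~x6 | x7) — ~x6 is true.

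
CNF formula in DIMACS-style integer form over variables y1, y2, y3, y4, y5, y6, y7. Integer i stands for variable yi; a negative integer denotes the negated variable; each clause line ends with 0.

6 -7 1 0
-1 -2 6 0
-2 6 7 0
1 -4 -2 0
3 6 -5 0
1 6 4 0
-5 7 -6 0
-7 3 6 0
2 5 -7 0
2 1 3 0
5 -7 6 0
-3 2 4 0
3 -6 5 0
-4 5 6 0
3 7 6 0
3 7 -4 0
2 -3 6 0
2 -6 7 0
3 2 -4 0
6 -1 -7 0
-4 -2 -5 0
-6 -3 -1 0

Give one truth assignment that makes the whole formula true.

y1 = F, y2 = T, y3 = F, y4 = F, y5 = T, y6 = T, y7 = T

Check each clause:
  1. (y1 | y6 | ~y7) — y6 is true.
  2. (y6 | ~y2 | ~y1) — y6 is true.
  3. (y6 | y7 | ~y2) — y6 is true.
  4. (~y2 | y1 | ~y4) — ~y4 is true.
  5. (y6 | ~y5 | y3) — y6 is true.
  6. (y6 | y4 | y1) — y6 is true.
  7. (~y5 | y7 | ~y6) — y7 is true.
  8. (~y7 | y6 | y3) — y6 is true.
  9. (y5 | y2 | ~y7) — y2 is true.
  10. (y2 | y1 | y3) — y2 is true.
  11. (y5 | y6 | ~y7) — y5 is true.
  12. (y4 | y2 | ~y3) — y2 is true.
  13. (~y6 | y5 | y3) — y5 is true.
  14. (~y4 | y6 | y5) — ~y4 is true.
  15. (y6 | y3 | y7) — y6 is true.
  16. (~y4 | y7 | y3) — ~y4 is true.
  17. (~y3 | y2 | y6) — y2 is true.
  18. (y7 | ~y6 | y2) — y2 is true.
  19. (y2 | y3 | ~y4) — y2 is true.
  20. (~y1 | y6 | ~y7) — y6 is true.
  21. (~y2 | ~y4 | ~y5) — ~y4 is true.
  22. (~y1 | ~y3 | ~y6) — ~y3 is true.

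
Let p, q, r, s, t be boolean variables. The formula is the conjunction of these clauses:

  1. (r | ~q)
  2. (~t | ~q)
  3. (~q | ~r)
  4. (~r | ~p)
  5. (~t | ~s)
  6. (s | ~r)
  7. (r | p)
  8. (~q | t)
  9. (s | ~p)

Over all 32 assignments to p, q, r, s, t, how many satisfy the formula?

The models are:
  p=F q=F r=T s=T t=F
  p=T q=F r=F s=T t=F
Count: 2.

2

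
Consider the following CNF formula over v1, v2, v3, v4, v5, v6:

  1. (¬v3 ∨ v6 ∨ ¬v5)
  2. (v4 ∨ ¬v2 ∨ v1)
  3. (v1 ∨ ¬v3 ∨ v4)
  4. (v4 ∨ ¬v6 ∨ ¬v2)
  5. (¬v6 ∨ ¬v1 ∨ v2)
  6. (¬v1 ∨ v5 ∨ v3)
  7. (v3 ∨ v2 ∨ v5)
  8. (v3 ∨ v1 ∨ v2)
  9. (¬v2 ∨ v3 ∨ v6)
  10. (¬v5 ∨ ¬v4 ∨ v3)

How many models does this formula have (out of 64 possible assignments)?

14

Case analysis on v3 and v2:
  v3=1, v2=1: 7 of the 16 assignments to (v1,v4,v5,v6) work.
  v3=1, v2=0: 5 of the 16 assignments to (v1,v4,v5,v6) work.
  v3=0, v2=1: remaining (v1,v4,v5,v6) ∈ {(0,1,0,1)} — 1.
  v3=0, v2=0: remaining (v1,v4,v5,v6) ∈ {(1,0,1,0)} — 1.
Total: 7 + 5 + 1 + 1 = 14.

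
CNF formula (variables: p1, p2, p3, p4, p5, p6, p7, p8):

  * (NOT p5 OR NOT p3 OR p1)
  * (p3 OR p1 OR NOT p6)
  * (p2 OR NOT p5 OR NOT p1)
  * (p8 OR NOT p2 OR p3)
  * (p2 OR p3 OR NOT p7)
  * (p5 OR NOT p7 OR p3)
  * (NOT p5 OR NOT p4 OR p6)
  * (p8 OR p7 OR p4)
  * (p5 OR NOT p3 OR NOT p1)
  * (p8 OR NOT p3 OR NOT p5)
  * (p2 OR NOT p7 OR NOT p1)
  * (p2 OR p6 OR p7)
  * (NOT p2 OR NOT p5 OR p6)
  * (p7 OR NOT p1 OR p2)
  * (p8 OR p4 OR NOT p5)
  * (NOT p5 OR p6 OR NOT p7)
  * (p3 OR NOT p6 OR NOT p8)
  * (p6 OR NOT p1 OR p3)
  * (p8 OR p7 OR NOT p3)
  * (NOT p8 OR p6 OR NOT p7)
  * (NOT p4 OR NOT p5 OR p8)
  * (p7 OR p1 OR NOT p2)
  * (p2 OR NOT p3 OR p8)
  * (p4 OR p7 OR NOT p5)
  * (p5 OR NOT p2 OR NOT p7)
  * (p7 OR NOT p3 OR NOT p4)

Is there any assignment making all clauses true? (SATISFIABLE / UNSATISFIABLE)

SATISFIABLE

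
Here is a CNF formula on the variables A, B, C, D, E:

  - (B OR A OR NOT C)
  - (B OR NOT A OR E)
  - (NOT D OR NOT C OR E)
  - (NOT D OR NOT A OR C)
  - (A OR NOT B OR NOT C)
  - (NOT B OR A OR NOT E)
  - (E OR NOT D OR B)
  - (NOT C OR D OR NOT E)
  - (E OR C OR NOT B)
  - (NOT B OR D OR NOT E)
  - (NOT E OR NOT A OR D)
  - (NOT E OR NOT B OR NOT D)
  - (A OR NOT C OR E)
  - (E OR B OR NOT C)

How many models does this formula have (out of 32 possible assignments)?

5

Satisfying assignments:
  A=F B=F C=F D=F E=F
  A=F B=F C=F D=F E=T
  A=F B=F C=F D=T E=T
  A=T B=F C=T D=T E=T
  A=T B=T C=T D=F E=F
That's 5 in total.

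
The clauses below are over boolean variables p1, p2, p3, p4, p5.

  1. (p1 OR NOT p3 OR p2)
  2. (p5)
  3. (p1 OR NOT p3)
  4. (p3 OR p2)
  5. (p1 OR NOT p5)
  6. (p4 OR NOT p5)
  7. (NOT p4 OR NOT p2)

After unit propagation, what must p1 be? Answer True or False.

Unit clause (p5) sets p5 = True.
In (NOT p5 OR p1), NOT p5 is now false; p1 must hold, so p1 = True.

True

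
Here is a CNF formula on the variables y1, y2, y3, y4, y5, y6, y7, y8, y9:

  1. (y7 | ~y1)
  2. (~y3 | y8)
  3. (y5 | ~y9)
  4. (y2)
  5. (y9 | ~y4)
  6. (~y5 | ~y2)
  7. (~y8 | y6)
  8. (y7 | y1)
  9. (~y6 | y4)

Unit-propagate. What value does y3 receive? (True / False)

False

Unit clause (y2) sets y2 = True.
From (~y2 | ~y5) and y2 = True: y5 = False.
In (y5 | ~y9), y5 is now false; ~y9 must hold, so y9 = False.
(y9 | ~y4) with y9 = False leaves only ~y4, so y4 = False.
In (~y6 | y4), y4 is now false; ~y6 must hold, so y6 = False.
In (y6 | ~y8), y6 is now false; ~y8 must hold, so y8 = False.
(~y3 | y8) with y8 = False leaves only ~y3, so y3 = False.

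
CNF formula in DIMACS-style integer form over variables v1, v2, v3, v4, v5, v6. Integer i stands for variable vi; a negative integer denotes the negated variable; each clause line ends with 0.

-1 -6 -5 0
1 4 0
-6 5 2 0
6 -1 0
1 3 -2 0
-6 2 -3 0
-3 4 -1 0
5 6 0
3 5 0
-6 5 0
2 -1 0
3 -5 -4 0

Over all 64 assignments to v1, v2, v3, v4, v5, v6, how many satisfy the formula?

Satisfying assignments:
  v1=0 v2=0 v3=1 v4=1 v5=1 v6=0
  v1=0 v2=1 v3=1 v4=1 v5=1 v6=0
  v1=0 v2=1 v3=1 v4=1 v5=1 v6=1
That's 3 in total.

3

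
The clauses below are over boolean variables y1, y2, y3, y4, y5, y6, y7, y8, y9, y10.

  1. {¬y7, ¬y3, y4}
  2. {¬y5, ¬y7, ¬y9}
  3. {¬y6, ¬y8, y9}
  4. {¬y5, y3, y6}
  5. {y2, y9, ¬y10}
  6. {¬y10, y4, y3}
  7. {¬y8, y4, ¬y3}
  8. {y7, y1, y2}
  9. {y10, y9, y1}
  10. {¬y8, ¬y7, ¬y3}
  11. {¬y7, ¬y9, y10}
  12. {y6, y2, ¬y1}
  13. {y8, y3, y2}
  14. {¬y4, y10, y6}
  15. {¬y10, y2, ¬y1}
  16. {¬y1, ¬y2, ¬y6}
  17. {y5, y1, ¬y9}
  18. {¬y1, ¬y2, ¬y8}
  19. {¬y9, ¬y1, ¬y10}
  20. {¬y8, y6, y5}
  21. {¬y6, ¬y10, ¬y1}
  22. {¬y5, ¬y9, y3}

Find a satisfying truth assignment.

Try y1 = False.
Try y2 = True.
The remaining clauses are satisfied by y3 = True, y4 = True, y5 = True, y6 = False, y7 = False, y8 = True, y9 = False, y10 = True.

y1=F, y2=T, y3=T, y4=T, y5=T, y6=F, y7=F, y8=T, y9=F, y10=T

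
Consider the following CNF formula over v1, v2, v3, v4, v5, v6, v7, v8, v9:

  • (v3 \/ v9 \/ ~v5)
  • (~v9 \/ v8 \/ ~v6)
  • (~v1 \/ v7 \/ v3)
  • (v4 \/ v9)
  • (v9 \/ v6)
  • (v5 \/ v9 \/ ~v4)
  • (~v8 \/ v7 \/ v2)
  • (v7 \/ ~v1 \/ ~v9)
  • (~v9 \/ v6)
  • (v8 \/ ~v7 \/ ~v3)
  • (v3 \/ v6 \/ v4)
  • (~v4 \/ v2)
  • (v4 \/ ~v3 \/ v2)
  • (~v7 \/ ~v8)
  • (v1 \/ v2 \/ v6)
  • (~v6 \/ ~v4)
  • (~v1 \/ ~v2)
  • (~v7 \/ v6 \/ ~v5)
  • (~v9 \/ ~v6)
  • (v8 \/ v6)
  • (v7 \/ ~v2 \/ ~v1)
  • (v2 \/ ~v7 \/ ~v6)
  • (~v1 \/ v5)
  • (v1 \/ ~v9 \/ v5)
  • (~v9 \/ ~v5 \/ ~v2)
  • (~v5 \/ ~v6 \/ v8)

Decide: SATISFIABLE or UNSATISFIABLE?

UNSATISFIABLE

v6 = True:
  propagation gives v4=False, v9=True; an empty clause results — contradiction.
v6 = False:
  propagation gives v9=True; an empty clause results — contradiction.
Every branch closes, so no satisfying assignment exists.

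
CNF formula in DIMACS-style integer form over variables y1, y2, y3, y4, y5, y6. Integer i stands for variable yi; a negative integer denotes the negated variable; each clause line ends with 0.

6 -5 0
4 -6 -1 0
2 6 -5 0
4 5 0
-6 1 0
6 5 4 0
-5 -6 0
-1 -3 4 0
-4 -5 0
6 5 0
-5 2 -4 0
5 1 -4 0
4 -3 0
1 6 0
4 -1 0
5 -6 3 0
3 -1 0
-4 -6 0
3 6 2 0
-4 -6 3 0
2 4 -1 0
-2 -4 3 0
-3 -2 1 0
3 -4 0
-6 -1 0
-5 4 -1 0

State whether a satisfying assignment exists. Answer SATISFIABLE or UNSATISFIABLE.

UNSATISFIABLE

y4 = True:
  propagation gives y5=False, y6=True; an empty clause results — contradiction.
y4 = False:
  propagation gives y5=True, y6=True; an empty clause results — contradiction.
Every branch closes, so no satisfying assignment exists.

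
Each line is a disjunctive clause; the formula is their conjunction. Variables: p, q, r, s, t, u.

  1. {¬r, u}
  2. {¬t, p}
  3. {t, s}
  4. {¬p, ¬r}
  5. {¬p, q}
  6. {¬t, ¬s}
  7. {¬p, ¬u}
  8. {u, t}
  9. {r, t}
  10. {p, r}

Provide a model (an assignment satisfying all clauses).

p = False, q = False, r = True, s = True, t = False, u = True

Check each clause:
  1. {¬r, u} — u is true.
  2. {¬t, p} — ¬t is true.
  3. {s, t} — s is true.
  4. {¬p, ¬r} — ¬p is true.
  5. {¬p, q} — ¬p is true.
  6. {¬s, ¬t} — ¬t is true.
  7. {¬u, ¬p} — ¬p is true.
  8. {t, u} — u is true.
  9. {r, t} — r is true.
  10. {r, p} — r is true.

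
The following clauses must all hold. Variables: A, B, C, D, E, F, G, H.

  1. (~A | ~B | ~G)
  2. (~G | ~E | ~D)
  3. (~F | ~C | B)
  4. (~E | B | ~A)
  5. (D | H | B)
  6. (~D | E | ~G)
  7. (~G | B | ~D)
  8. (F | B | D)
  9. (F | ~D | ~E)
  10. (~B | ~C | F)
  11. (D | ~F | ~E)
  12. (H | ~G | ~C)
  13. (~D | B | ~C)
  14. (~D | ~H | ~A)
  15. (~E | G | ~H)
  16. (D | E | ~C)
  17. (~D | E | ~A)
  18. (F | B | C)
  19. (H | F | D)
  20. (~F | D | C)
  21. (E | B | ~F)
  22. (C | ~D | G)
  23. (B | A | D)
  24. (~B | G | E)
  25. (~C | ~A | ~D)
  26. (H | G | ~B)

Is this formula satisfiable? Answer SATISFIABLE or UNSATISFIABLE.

SATISFIABLE

Try A = False.
Try B = True.
Branch on C: take C = False.
The remaining clauses are satisfied by D = False, E = True, F = False, G = True, H = True.
So A=False  B=True  C=False  D=False  E=True  F=False  G=True  H=True is a satisfying assignment.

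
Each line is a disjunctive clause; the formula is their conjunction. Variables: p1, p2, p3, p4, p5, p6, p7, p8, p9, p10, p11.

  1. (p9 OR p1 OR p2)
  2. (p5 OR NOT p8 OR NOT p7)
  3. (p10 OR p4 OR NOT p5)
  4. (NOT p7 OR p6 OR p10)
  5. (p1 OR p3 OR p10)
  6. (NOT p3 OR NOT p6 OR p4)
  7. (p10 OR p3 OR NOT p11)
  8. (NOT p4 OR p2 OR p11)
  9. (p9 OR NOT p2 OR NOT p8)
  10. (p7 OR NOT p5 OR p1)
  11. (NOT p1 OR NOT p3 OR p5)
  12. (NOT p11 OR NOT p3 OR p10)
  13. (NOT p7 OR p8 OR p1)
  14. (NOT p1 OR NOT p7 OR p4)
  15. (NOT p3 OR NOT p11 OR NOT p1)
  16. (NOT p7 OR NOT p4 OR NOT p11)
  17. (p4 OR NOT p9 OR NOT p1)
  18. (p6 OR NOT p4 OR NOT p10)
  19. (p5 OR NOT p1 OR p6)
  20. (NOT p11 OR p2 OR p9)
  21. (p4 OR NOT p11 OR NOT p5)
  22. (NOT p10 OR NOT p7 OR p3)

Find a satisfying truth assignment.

p1=1, p2=0, p3=0, p4=1, p5=1, p6=1, p7=0, p8=1, p9=1, p10=1, p11=1

Try p1 = True.
Set p2 = False and propagate.
Branch on p3: take p3 = False.
The remaining clauses are satisfied by p4 = True, p5 = True, p6 = True, p7 = False, p8 = True, p9 = True, p10 = True, p11 = True.
Every clause has at least one true literal under this assignment.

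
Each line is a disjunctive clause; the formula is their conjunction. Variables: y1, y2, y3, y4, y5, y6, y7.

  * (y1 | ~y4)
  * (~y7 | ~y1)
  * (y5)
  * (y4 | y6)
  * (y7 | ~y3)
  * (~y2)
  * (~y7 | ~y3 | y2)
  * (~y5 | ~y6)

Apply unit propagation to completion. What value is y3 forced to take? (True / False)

(y5) is a unit clause: y5 = True.
(~y2) stands alone — y2 = False.
From (~y6 | ~y5) and y5 = True: y6 = False.
From (y6 | y4) and y6 = False: y4 = True.
In (~y4 | y1), ~y4 is now false; y1 must hold, so y1 = True.
(~y1 | ~y7): since y1 = True, the clause reduces to (~y7). y7 = False.
(~y3 | y7): since y7 = False, the clause reduces to (~y3). y3 = False.

False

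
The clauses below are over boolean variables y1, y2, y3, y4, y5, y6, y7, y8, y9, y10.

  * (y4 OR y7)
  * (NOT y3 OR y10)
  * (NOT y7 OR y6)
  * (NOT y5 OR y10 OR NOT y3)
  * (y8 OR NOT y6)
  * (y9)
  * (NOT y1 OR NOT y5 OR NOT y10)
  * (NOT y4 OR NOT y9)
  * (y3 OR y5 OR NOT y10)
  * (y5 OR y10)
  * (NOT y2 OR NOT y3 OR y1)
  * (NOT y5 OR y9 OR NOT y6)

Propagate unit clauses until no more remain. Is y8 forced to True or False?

True

(y9) stands alone — y9 = True.
From (NOT y4 OR NOT y9) and y9 = True: y4 = False.
From (y4 OR y7) and y4 = False: y7 = True.
(y6 OR NOT y7): since y7 = True, the clause reduces to (y6). y6 = True.
From (y8 OR NOT y6) and y6 = True: y8 = True.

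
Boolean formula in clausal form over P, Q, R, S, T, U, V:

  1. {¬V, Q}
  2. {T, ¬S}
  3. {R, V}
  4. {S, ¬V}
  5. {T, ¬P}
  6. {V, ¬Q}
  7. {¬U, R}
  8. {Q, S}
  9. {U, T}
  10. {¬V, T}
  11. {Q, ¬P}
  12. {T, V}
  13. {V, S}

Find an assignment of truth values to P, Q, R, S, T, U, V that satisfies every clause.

P occurs only negated in the remaining clauses — set P = False.
Pure literal: R appears only positively; assign R = True.
Branch on Q: take Q = True.
  then V is forced to True.
  then S is forced to True.
  then T is forced to True.
U is now unconstrained; take U = True.
Every clause has at least one true literal under this assignment.
Check each clause:
  1. {¬V, Q} — Q is true.
  2. {¬S, T} — T is true.
  3. {V, R} — R is true.
  4. {S, ¬V} — S is true.
  5. {¬P, T} — T is true.
  6. {¬Q, V} — V is true.
  7. {¬U, R} — R is true.
  8. {S, Q} — Q is true.
  9. {T, U} — T is true.
  10. {T, ¬V} — T is true.
  11. {Q, ¬P} — Q is true.
  12. {V, T} — T is true.
  13. {S, V} — S is true.

P=False, Q=True, R=True, S=True, T=True, U=True, V=True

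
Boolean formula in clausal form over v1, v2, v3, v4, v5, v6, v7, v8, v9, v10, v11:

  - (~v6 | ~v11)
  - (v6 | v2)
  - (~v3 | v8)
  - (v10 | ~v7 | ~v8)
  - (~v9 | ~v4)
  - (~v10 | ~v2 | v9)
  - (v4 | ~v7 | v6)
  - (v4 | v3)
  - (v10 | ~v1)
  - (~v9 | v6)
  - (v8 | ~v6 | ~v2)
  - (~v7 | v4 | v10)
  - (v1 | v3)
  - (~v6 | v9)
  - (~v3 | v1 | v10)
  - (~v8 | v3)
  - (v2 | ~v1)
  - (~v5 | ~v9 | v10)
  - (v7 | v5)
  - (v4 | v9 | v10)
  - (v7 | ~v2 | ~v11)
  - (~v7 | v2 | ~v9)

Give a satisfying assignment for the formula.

v1 = 0, v2 = 1, v3 = 1, v4 = 0, v5 = 1, v6 = 1, v7 = 1, v8 = 1, v9 = 1, v10 = 1, v11 = 0

Check each clause:
  1. (~v11 | ~v6) — ~v11 is true.
  2. (v6 | v2) — v2 is true.
  3. (v8 | ~v3) — v8 is true.
  4. (~v7 | ~v8 | v10) — v10 is true.
  5. (~v9 | ~v4) — ~v4 is true.
  6. (v9 | ~v2 | ~v10) — v9 is true.
  7. (v6 | v4 | ~v7) — v6 is true.
  8. (v3 | v4) — v3 is true.
  9. (v10 | ~v1) — v10 is true.
  10. (~v9 | v6) — v6 is true.
  11. (~v6 | v8 | ~v2) — v8 is true.
  12. (~v7 | v4 | v10) — v10 is true.
  13. (v1 | v3) — v3 is true.
  14. (~v6 | v9) — v9 is true.
  15. (v10 | v1 | ~v3) — v10 is true.
  16. (~v8 | v3) — v3 is true.
  17. (v2 | ~v1) — v2 is true.
  18. (v10 | ~v9 | ~v5) — v10 is true.
  19. (v5 | v7) — v5 is true.
  20. (v9 | v4 | v10) — v9 is true.
  21. (~v2 | ~v11 | v7) — ~v11 is true.
  22. (v2 | ~v9 | ~v7) — v2 is true.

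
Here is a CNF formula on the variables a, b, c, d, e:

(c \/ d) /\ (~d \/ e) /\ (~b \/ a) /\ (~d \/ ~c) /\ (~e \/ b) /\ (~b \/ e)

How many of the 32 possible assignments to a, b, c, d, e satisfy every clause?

Satisfying assignments:
  a=F b=F c=T d=F e=F
  a=T b=F c=T d=F e=F
  a=T b=T c=F d=T e=T
  a=T b=T c=T d=F e=T
That's 4 in total.

4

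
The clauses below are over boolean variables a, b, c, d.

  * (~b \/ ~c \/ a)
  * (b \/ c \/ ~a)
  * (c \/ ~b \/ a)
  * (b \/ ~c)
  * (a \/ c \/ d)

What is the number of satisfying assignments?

5

Satisfying assignments:
  a=F b=F c=F d=T
  a=T b=T c=F d=F
  a=T b=T c=F d=T
  a=T b=T c=T d=F
  a=T b=T c=T d=T
That's 5 in total.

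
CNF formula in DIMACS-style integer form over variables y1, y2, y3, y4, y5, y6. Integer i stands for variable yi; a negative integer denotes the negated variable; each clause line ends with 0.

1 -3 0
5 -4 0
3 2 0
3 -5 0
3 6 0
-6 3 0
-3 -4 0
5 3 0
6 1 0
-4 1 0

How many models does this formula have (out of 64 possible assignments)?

8

Case analysis on y3 and y1:
  y3=1, y1=1: forces y4=0; y2, y5, y6 free → 2^3 = 8.
  y3=1, y1=0: a clause becomes empty — 0.
  y3=0, y1=1: a clause becomes empty — 0.
  y3=0, y1=0: a clause becomes empty — 0.
Total: 8 + 0 + 0 + 0 = 8.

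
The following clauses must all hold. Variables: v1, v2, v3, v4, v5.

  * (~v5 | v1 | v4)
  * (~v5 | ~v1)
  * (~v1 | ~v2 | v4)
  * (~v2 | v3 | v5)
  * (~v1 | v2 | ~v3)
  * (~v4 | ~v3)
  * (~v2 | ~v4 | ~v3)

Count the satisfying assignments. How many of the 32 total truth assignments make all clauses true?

8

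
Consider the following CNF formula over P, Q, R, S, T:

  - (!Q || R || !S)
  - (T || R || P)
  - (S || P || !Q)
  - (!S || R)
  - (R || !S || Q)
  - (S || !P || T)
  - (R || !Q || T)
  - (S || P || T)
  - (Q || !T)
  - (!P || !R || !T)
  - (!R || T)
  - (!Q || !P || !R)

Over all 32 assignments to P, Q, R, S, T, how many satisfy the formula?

Satisfying assignments:
  P=0 Q=1 R=1 S=1 T=1
  P=1 Q=1 R=0 S=0 T=1
Count: 2.

2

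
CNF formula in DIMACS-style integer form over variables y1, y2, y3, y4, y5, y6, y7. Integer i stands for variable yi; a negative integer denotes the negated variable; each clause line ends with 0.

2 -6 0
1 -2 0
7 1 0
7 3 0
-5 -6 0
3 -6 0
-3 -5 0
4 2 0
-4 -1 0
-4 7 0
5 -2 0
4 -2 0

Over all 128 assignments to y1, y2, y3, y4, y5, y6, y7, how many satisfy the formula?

The models are:
  y1=F y2=F y3=F y4=T y5=F y6=F y7=T
  y1=F y2=F y3=F y4=T y5=T y6=F y7=T
  y1=F y2=F y3=T y4=T y5=F y6=F y7=T
That's 3 in total.

3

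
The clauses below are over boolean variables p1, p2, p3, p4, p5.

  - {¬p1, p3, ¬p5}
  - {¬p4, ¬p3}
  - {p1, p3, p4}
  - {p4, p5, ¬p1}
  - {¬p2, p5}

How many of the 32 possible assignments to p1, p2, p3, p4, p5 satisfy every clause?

Split on p1, then p3.
  p1=1, p3=1: remaining (p2,p4,p5) ∈ {(0,0,1); (1,0,1)} — 2.
  p1=1, p3=0: remaining (p2,p4,p5) ∈ {(0,1,0)} — 1.
  p1=0, p3=1: remaining (p2,p4,p5) ∈ {(0,0,0); (0,0,1); (1,0,1)} — 3.
  p1=0, p3=0: remaining (p2,p4,p5) ∈ {(0,1,0); (0,1,1); (1,1,1)} — 3.
Total: 2 + 1 + 3 + 3 = 9.

9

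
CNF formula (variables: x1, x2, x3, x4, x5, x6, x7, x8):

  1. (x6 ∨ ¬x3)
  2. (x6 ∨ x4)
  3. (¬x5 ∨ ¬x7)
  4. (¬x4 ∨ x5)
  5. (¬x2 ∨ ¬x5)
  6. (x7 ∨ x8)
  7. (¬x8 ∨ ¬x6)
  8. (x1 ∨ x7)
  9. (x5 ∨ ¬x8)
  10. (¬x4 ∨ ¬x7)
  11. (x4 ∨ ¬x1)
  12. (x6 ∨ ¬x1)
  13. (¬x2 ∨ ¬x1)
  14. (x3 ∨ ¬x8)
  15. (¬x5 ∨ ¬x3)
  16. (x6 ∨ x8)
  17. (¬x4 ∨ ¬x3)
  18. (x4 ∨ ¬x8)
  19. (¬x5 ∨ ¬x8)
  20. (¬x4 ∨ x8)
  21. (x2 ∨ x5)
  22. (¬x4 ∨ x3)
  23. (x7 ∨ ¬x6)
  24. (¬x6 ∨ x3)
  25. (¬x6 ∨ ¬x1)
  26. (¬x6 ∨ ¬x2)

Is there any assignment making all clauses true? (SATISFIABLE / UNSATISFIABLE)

UNSATISFIABLE

x6 = True:
  propagation gives x8=False, x7=True, x5=False, x4=False; an empty clause results — contradiction.
x6 = False:
  propagation gives x3=False, x4=True; an empty clause results — contradiction.
Every branch closes, so no satisfying assignment exists.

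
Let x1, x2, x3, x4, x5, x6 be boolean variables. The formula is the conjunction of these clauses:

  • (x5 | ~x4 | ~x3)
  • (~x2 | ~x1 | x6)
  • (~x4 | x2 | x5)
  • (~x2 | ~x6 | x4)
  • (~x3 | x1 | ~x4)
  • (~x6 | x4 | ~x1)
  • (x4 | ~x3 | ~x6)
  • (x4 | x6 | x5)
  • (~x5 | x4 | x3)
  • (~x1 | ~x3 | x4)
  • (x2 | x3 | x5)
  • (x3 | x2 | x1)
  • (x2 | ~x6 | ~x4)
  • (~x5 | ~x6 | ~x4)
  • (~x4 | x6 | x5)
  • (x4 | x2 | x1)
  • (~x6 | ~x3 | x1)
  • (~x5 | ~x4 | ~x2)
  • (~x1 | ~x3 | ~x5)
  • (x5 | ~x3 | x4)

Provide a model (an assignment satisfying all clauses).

Branch on x1: take x1 = False.
Set x2 = True and propagate.
For the remaining variables, x3 = True, x4 = False, x5 = True, x6 = False works.
Check each clause:
  1. (~x4 | x5 | ~x3) — x5 is true.
  2. (~x1 | ~x2 | x6) — ~x1 is true.
  3. (~x4 | x2 | x5) — x2 is true.
  4. (x4 | ~x6 | ~x2) — ~x6 is true.
  5. (x1 | ~x3 | ~x4) — ~x4 is true.
  6. (~x1 | x4 | ~x6) — ~x6 is true.
  7. (~x6 | ~x3 | x4) — ~x6 is true.
  8. (x5 | x6 | x4) — x5 is true.
  9. (x4 | ~x5 | x3) — x3 is true.
  10. (~x3 | x4 | ~x1) — ~x1 is true.
  11. (x3 | x5 | x2) — x2 is true.
  12. (x1 | x2 | x3) — x2 is true.
  13. (~x6 | x2 | ~x4) — x2 is true.
  14. (~x4 | ~x5 | ~x6) — ~x6 is true.
  15. (x5 | ~x4 | x6) — ~x4 is true.
  16. (x4 | x1 | x2) — x2 is true.
  17. (~x6 | x1 | ~x3) — ~x6 is true.
  18. (~x5 | ~x4 | ~x2) — ~x4 is true.
  19. (~x1 | ~x3 | ~x5) — ~x1 is true.
  20. (x5 | ~x3 | x4) — x5 is true.

x1=False, x2=True, x3=True, x4=False, x5=True, x6=False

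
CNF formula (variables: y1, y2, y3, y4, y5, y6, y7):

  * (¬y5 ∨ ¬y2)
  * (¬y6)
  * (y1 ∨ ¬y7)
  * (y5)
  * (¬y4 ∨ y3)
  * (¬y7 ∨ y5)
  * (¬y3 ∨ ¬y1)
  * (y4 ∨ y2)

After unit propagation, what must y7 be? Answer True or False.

False

(¬y6) stands alone — y6 = False.
(y5) is a unit clause: y5 = True.
In (¬y5 ∨ ¬y2), ¬y5 is now false; ¬y2 must hold, so y2 = False.
(y4 ∨ y2): since y2 = False, the clause reduces to (y4). y4 = True.
From (y3 ∨ ¬y4) and y4 = True: y3 = True.
From (¬y1 ∨ ¬y3) and y3 = True: y1 = False.
(y1 ∨ ¬y7): since y1 = False, the clause reduces to (¬y7). y7 = False.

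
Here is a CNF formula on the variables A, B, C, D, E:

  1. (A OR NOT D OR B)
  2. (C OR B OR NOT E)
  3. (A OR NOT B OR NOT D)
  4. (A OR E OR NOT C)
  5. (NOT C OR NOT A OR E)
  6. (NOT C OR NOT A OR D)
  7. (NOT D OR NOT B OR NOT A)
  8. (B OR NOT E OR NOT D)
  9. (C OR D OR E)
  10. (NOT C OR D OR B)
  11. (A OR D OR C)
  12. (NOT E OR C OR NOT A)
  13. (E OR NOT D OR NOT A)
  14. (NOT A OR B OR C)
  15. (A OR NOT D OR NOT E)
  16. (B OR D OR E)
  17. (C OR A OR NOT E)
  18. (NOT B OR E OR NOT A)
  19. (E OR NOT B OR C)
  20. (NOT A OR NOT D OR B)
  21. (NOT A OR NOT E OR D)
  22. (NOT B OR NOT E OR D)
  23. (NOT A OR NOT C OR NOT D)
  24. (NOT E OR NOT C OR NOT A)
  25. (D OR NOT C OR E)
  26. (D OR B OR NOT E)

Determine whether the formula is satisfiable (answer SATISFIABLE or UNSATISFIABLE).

UNSATISFIABLE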